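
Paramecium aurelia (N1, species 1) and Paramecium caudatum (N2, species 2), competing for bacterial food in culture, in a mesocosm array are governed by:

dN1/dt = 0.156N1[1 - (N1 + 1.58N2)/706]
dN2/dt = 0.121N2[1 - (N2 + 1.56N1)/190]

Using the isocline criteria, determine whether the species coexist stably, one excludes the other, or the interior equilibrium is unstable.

Compare the nullcline intercepts: K1/α12 = 706/1.58 = 447 > K2 = 190; K2/α21 = 190/1.56 = 122 < K1 = 706.
Since the inequalities point opposite ways, species 1 can invade but species 2 cannot.

species 1 excludes species 2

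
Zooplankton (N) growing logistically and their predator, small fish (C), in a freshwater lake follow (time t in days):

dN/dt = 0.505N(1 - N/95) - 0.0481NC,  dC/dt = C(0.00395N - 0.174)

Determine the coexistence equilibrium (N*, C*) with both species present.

N* ≈ 44.1, C* ≈ 5.63

From dC/dt = 0 with C > 0: 0.00395N* = 0.174, so N* = 44.1.
Substitute into dN/dt = 0: 0.505(1 - 44.1/95) = 0.0481C*.
The bracket is 0.536, giving C* = 0.271/0.0481 = 5.63.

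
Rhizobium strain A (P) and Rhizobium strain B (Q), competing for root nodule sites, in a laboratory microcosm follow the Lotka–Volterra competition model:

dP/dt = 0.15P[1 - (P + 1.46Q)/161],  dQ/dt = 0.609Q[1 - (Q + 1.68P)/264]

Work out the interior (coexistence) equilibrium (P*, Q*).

P* ≈ 154, Q* ≈ 4.46

Setting both brackets to zero gives the nullclines P + 1.46Q = 161 and 1.68P + Q = 264.
Substituting Q = 264 - 1.68P into the first: P(1 - 1.46·1.68) = 161 - 1.46·264.
So P* = -224/-1.45 = 154, and then Q* = 264 - 1.68·154 = 4.46.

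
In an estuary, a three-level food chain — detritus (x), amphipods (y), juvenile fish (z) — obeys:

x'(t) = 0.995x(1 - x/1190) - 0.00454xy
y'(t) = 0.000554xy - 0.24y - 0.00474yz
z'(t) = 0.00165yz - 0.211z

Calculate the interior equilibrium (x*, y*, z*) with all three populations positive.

x* ≈ 496, y* ≈ 128, z* ≈ 7.3

From dz/dt = 0: 0.00165y* = 0.211, so y* = 128.
From dx/dt = 0: 0.995(1 - x*/1190) = 0.00454·128, giving x* = 1190·(1 - 0.583) = 496.
From dy/dt = 0: 0.000554·496 - 0.24 = 0.00474z*, so z* = 0.0346/0.00474 = 7.3.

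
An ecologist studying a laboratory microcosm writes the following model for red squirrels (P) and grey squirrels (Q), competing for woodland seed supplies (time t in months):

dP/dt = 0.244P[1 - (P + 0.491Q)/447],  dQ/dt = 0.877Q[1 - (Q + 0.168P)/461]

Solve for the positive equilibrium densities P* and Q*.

P* ≈ 240, Q* ≈ 421

Setting both brackets to zero gives the nullclines P + 0.491Q = 447 and 0.168P + Q = 461.
Substituting Q = 461 - 0.168P into the first: P(1 - 0.491·0.168) = 447 - 0.491·461.
So P* = 221/0.918 = 240, and then Q* = 461 - 0.168·240 = 421.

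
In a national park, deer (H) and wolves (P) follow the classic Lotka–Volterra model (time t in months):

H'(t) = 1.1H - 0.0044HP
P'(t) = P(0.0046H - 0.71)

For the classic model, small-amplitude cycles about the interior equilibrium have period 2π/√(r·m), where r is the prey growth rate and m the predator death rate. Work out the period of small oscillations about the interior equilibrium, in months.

T ≈ 7.11 months

Here r = 1.1 and m = 0.71, so r·m = 0.781.
ω = √0.781 = 0.884 per month, hence T = 2π/ω ≈ 7.11 months.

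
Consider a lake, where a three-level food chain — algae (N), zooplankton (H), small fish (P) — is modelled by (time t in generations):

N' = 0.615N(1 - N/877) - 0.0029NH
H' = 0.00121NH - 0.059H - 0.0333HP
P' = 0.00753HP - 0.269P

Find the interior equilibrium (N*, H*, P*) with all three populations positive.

From dP/dt = 0: 0.00753H* = 0.269, so H* = 35.7.
From dN/dt = 0: 0.615(1 - N*/877) = 0.0029·35.7, giving N* = 877·(1 - 0.168) = 729.
From dH/dt = 0: 0.00121·729 - 0.059 = 0.0333P*, so P* = 0.823/0.0333 = 24.7.

N* ≈ 729, H* ≈ 35.7, P* ≈ 24.7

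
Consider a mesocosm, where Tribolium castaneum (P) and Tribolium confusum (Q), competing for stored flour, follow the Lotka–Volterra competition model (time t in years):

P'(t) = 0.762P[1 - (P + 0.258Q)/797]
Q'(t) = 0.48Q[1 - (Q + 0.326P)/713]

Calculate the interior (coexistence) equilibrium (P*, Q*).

P* ≈ 669, Q* ≈ 495

Setting both brackets to zero gives the nullclines P + 0.258Q = 797 and 0.326P + Q = 713.
Substituting Q = 713 - 0.326P into the first: P(1 - 0.258·0.326) = 797 - 0.258·713.
So P* = 613/0.916 = 669, and then Q* = 713 - 0.326·669 = 495.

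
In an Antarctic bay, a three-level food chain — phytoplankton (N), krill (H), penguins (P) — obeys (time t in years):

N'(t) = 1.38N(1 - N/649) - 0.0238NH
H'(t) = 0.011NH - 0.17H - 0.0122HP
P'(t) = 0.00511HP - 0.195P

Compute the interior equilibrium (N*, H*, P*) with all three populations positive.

From dP/dt = 0: 0.00511H* = 0.195, so H* = 38.2.
From dN/dt = 0: 1.38(1 - N*/649) = 0.0238·38.2, giving N* = 649·(1 - 0.658) = 222.
From dH/dt = 0: 0.011·222 - 0.17 = 0.0122P*, so P* = 2.27/0.0122 = 186.

N* ≈ 222, H* ≈ 38.2, P* ≈ 186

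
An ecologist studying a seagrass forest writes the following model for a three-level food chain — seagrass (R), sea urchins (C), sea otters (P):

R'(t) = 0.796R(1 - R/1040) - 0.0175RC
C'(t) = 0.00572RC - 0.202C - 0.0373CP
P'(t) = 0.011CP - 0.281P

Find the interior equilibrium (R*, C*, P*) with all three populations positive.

From dP/dt = 0: 0.011C* = 0.281, so C* = 25.5.
From dR/dt = 0: 0.796(1 - R*/1040) = 0.0175·25.5, giving R* = 1040·(1 - 0.562) = 456.
From dC/dt = 0: 0.00572·456 - 0.202 = 0.0373P*, so P* = 2.41/0.0373 = 64.5.

R* ≈ 456, C* ≈ 25.5, P* ≈ 64.5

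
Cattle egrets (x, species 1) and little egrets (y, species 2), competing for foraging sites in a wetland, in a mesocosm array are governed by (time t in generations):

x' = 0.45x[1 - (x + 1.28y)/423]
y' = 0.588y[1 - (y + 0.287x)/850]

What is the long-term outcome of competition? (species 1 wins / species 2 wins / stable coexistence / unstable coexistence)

species 2 excludes species 1

Compare the nullcline intercepts: K1/α12 = 423/1.28 = 330 < K2 = 850; K2/α21 = 850/0.287 = 2960 > K1 = 423.
Since the inequalities point opposite ways, species 2 can invade but species 1 cannot.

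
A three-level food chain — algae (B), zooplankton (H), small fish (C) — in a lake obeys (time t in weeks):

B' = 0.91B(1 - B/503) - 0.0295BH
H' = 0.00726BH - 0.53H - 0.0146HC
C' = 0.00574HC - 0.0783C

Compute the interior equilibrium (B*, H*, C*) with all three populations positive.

From dC/dt = 0: 0.00574H* = 0.0783, so H* = 13.6.
From dB/dt = 0: 0.91(1 - B*/503) = 0.0295·13.6, giving B* = 503·(1 - 0.442) = 281.
From dH/dt = 0: 0.00726·281 - 0.53 = 0.0146C*, so C* = 1.51/0.0146 = 103.

B* ≈ 281, H* ≈ 13.6, C* ≈ 103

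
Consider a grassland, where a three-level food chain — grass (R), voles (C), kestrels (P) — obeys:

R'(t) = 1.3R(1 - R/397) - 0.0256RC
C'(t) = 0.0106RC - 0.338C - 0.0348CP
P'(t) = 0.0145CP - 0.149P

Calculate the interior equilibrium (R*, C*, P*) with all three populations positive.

From dP/dt = 0: 0.0145C* = 0.149, so C* = 10.3.
From dR/dt = 0: 1.3(1 - R*/397) = 0.0256·10.3, giving R* = 397·(1 - 0.202) = 317.
From dC/dt = 0: 0.0106·317 - 0.338 = 0.0348P*, so P* = 3.02/0.0348 = 86.7.

R* ≈ 317, C* ≈ 10.3, P* ≈ 86.7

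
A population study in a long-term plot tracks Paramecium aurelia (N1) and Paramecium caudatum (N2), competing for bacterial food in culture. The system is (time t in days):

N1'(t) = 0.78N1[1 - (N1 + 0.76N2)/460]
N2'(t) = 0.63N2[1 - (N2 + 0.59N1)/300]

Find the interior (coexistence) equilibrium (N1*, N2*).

Setting both brackets to zero gives the nullclines N1 + 0.76N2 = 460 and 0.59N1 + N2 = 300.
Substituting N2 = 300 - 0.59N1 into the first: N1(1 - 0.76·0.59) = 460 - 0.76·300.
So N1* = 232/0.552 = 421, and then N2* = 300 - 0.59·421 = 51.8.

N1* ≈ 421, N2* ≈ 51.8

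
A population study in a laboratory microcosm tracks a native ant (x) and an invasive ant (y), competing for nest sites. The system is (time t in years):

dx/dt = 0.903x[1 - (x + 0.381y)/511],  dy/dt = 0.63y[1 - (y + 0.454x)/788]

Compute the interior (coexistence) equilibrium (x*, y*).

x* ≈ 255, y* ≈ 672

Setting both brackets to zero gives the nullclines x + 0.381y = 511 and 0.454x + y = 788.
Substituting y = 788 - 0.454x into the first: x(1 - 0.381·0.454) = 511 - 0.381·788.
So x* = 211/0.827 = 255, and then y* = 788 - 0.454·255 = 672.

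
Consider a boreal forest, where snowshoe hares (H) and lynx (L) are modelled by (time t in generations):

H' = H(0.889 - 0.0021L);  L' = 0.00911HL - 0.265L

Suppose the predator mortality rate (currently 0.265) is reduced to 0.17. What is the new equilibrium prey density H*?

At the interior fixed point, setting dL/dt = 0 with L > 0 fixes H* = (predator death rate)/(HL coefficient) — independent of the other coefficients.
With the change, H* = 0.17/0.00911 = 18.7; it falls from 29.1.

H* ≈ 18.7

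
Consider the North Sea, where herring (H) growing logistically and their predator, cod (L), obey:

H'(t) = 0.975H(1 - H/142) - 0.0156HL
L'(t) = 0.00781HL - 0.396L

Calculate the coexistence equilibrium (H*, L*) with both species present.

From dL/dt = 0 with L > 0: 0.00781H* = 0.396, so H* = 50.7.
Substitute into dH/dt = 0: 0.975(1 - 50.7/142) = 0.0156L*.
The bracket is 0.643, giving L* = 0.627/0.0156 = 40.2.

H* ≈ 50.7, L* ≈ 40.2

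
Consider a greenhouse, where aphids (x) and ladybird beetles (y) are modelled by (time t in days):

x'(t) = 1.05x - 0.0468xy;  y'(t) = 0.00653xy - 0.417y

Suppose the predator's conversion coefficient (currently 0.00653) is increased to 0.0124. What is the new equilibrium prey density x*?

At the interior fixed point, setting dy/dt = 0 with y > 0 fixes x* = (predator death rate)/(xy coefficient) — independent of the other coefficients.
With the change, x* = 0.417/0.0124 = 33.6; it falls from 63.9.

x* ≈ 33.6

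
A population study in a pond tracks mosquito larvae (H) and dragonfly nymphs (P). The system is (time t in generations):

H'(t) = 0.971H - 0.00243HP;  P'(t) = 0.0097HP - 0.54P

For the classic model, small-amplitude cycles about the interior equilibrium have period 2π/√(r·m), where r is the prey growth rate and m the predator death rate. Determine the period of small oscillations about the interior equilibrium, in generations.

T ≈ 8.68 generations

Here r = 0.971 and m = 0.54, so r·m = 0.524.
ω = √0.524 = 0.724 per generation, hence T = 2π/ω ≈ 8.68 generations.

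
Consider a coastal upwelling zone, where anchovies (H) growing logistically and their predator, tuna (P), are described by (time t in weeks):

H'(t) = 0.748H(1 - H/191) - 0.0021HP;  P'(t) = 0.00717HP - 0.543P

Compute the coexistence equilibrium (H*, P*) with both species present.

From dP/dt = 0 with P > 0: 0.00717H* = 0.543, so H* = 75.7.
Substitute into dH/dt = 0: 0.748(1 - 75.7/191) = 0.0021P*.
The bracket is 0.603, giving P* = 0.451/0.0021 = 215.

H* ≈ 75.7, P* ≈ 215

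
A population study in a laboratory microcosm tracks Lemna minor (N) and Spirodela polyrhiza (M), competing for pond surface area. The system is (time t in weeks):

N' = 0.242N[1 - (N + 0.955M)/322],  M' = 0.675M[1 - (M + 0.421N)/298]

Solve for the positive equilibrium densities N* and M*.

N* ≈ 62.6, M* ≈ 272

Setting both brackets to zero gives the nullclines N + 0.955M = 322 and 0.421N + M = 298.
Substituting M = 298 - 0.421N into the first: N(1 - 0.955·0.421) = 322 - 0.955·298.
So N* = 37.4/0.598 = 62.6, and then M* = 298 - 0.421·62.6 = 272.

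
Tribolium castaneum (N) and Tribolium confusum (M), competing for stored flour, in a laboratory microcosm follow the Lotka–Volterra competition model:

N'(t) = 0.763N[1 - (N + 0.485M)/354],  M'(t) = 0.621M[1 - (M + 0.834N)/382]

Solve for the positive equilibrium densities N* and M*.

Setting both brackets to zero gives the nullclines N + 0.485M = 354 and 0.834N + M = 382.
Substituting M = 382 - 0.834N into the first: N(1 - 0.485·0.834) = 354 - 0.485·382.
So N* = 169/0.596 = 283, and then M* = 382 - 0.834·283 = 146.

N* ≈ 283, M* ≈ 146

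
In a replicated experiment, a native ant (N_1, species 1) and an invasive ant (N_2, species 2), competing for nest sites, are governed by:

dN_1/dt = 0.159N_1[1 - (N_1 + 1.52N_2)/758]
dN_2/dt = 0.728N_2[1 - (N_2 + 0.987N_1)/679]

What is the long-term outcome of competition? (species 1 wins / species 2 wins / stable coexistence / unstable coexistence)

Compare the nullcline intercepts: K1/α12 = 758/1.52 = 499 < K2 = 679; K2/α21 = 679/0.987 = 688 < K1 = 758.
Since both are reversed, neither can invade when rare; the interior point is a saddle.

unstable coexistence (outcome depends on initial conditions)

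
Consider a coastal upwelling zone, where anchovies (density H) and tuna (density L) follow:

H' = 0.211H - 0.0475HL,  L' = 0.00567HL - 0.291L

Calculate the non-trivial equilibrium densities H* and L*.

Set dL/dt = 0 with L > 0: 0.00567H - 0.291 = 0, so H* = 0.291/0.00567 = 51.3.
Set dH/dt = 0 with H > 0: 0.211 - 0.0475L = 0, so L* = 0.211/0.0475 = 4.44.

H* ≈ 51.3, L* ≈ 4.44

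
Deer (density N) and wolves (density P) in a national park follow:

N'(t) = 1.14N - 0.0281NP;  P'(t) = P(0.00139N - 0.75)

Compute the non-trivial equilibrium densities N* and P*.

N* ≈ 540, P* ≈ 40.6

Set dP/dt = 0 with P > 0: 0.00139N - 0.75 = 0, so N* = 0.75/0.00139 = 540.
Set dN/dt = 0 with N > 0: 1.14 - 0.0281P = 0, so P* = 1.14/0.0281 = 40.6.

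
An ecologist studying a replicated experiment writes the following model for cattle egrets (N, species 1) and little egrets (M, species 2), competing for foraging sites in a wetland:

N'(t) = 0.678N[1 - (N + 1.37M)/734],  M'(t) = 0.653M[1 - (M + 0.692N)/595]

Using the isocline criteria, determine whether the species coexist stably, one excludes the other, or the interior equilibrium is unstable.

Compare the nullcline intercepts: K1/α12 = 734/1.37 = 536 < K2 = 595; K2/α21 = 595/0.692 = 860 > K1 = 734.
Since the inequalities point opposite ways, species 2 can invade but species 1 cannot.

species 2 excludes species 1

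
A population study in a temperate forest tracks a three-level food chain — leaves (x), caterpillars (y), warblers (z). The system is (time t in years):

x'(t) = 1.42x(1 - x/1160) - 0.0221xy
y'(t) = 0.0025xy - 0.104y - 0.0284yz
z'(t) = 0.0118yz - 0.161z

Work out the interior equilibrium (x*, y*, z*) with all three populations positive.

x* ≈ 914, y* ≈ 13.6, z* ≈ 76.8

From dz/dt = 0: 0.0118y* = 0.161, so y* = 13.6.
From dx/dt = 0: 1.42(1 - x*/1160) = 0.0221·13.6, giving x* = 1160·(1 - 0.212) = 914.
From dy/dt = 0: 0.0025·914 - 0.104 = 0.0284z*, so z* = 2.18/0.0284 = 76.8.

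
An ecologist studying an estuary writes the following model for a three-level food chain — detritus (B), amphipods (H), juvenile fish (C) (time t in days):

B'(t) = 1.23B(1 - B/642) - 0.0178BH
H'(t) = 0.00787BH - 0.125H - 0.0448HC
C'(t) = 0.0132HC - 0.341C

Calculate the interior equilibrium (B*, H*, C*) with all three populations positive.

B* ≈ 402, H* ≈ 25.8, C* ≈ 67.8

From dC/dt = 0: 0.0132H* = 0.341, so H* = 25.8.
From dB/dt = 0: 1.23(1 - B*/642) = 0.0178·25.8, giving B* = 642·(1 - 0.374) = 402.
From dH/dt = 0: 0.00787·402 - 0.125 = 0.0448C*, so C* = 3.04/0.0448 = 67.8.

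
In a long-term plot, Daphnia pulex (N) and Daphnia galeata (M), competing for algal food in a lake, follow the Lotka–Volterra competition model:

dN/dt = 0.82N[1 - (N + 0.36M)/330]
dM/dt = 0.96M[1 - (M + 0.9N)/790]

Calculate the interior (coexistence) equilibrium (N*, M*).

N* ≈ 67.5, M* ≈ 729

Setting both brackets to zero gives the nullclines N + 0.36M = 330 and 0.9N + M = 790.
Substituting M = 790 - 0.9N into the first: N(1 - 0.36·0.9) = 330 - 0.36·790.
So N* = 45.6/0.676 = 67.5, and then M* = 790 - 0.9·67.5 = 729.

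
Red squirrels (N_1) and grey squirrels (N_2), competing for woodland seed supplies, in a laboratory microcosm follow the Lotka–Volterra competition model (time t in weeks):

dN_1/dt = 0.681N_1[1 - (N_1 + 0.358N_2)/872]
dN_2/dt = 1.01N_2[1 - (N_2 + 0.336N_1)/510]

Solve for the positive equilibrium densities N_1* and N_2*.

Setting both brackets to zero gives the nullclines N_1 + 0.358N_2 = 872 and 0.336N_1 + N_2 = 510.
Substituting N_2 = 510 - 0.336N_1 into the first: N_1(1 - 0.358·0.336) = 872 - 0.358·510.
So N_1* = 689/0.88 = 784, and then N_2* = 510 - 0.336·784 = 247.

N_1* ≈ 784, N_2* ≈ 247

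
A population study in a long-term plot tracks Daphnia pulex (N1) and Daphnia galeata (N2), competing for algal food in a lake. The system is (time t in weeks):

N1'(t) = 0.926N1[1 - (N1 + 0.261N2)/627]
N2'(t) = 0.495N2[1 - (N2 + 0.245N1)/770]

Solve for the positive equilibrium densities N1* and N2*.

N1* ≈ 455, N2* ≈ 658

Setting both brackets to zero gives the nullclines N1 + 0.261N2 = 627 and 0.245N1 + N2 = 770.
Substituting N2 = 770 - 0.245N1 into the first: N1(1 - 0.261·0.245) = 627 - 0.261·770.
So N1* = 426/0.936 = 455, and then N2* = 770 - 0.245·455 = 658.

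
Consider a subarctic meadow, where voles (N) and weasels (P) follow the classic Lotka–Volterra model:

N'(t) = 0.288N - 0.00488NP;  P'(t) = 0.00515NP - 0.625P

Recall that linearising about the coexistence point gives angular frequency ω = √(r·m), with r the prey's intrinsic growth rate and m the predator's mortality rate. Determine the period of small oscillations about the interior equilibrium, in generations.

Here r = 0.288 and m = 0.625, so r·m = 0.18.
ω = √0.18 = 0.424 per generation, hence T = 2π/ω ≈ 14.8 generations.

T ≈ 14.8 generations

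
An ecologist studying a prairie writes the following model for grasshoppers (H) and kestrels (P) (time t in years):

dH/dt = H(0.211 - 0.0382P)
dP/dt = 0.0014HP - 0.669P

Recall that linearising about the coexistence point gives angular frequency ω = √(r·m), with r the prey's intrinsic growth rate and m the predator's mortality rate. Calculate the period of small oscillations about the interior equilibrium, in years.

T ≈ 16.7 years

Here r = 0.211 and m = 0.669, so r·m = 0.141.
ω = √0.141 = 0.376 per year, hence T = 2π/ω ≈ 16.7 years.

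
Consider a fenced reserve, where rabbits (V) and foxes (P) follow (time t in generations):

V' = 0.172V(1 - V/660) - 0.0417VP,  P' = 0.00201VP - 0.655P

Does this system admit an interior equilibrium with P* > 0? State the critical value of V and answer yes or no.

Threshold V = 326; K > 326, so yes, the predator persists.

The predator equation gives dP/dt > 0 only when V > 0.655/0.00201 = 326.
Without the predator, V → K = 660. Since 660 > 326, the predator can invade and persist.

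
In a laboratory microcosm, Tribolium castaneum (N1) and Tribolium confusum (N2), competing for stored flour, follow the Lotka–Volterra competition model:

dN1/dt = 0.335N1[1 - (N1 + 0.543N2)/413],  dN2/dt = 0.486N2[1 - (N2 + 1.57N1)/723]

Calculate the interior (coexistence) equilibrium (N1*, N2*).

N1* ≈ 138, N2* ≈ 506

Setting both brackets to zero gives the nullclines N1 + 0.543N2 = 413 and 1.57N1 + N2 = 723.
Substituting N2 = 723 - 1.57N1 into the first: N1(1 - 0.543·1.57) = 413 - 0.543·723.
So N1* = 20.4/0.147 = 138, and then N2* = 723 - 1.57·138 = 506.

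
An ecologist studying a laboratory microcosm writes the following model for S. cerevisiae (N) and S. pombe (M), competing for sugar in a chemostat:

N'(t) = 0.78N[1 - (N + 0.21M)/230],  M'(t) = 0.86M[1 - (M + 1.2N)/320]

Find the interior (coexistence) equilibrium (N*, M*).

N* ≈ 218, M* ≈ 58.8

Setting both brackets to zero gives the nullclines N + 0.21M = 230 and 1.2N + M = 320.
Substituting M = 320 - 1.2N into the first: N(1 - 0.21·1.2) = 230 - 0.21·320.
So N* = 163/0.748 = 218, and then M* = 320 - 1.2·218 = 58.8.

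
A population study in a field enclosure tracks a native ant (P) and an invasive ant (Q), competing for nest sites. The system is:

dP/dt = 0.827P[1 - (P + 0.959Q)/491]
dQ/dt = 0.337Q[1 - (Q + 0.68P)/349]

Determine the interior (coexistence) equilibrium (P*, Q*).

P* ≈ 449, Q* ≈ 43.5

Setting both brackets to zero gives the nullclines P + 0.959Q = 491 and 0.68P + Q = 349.
Substituting Q = 349 - 0.68P into the first: P(1 - 0.959·0.68) = 491 - 0.959·349.
So P* = 156/0.348 = 449, and then Q* = 349 - 0.68·449 = 43.5.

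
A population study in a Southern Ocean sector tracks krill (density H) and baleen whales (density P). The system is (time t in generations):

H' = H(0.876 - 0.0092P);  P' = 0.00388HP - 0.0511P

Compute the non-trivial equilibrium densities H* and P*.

Set dP/dt = 0 with P > 0: 0.00388H - 0.0511 = 0, so H* = 0.0511/0.00388 = 13.2.
Set dH/dt = 0 with H > 0: 0.876 - 0.0092P = 0, so P* = 0.876/0.0092 = 95.2.

H* ≈ 13.2, P* ≈ 95.2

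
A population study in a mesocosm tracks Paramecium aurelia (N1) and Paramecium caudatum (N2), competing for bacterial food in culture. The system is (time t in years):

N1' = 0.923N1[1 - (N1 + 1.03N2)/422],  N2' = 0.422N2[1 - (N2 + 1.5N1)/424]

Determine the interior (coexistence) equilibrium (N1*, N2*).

N1* ≈ 27, N2* ≈ 383

Setting both brackets to zero gives the nullclines N1 + 1.03N2 = 422 and 1.5N1 + N2 = 424.
Substituting N2 = 424 - 1.5N1 into the first: N1(1 - 1.03·1.5) = 422 - 1.03·424.
So N1* = -14.7/-0.545 = 27, and then N2* = 424 - 1.5·27 = 383.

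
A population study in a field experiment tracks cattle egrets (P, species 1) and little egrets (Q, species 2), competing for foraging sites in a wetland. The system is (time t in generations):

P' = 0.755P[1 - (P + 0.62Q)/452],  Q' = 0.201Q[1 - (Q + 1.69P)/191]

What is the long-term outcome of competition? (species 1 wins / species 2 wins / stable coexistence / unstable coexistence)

Compare the nullcline intercepts: K1/α12 = 452/0.62 = 729 > K2 = 191; K2/α21 = 191/1.69 = 113 < K1 = 452.
Since the inequalities point opposite ways, species 1 can invade but species 2 cannot.

species 1 excludes species 2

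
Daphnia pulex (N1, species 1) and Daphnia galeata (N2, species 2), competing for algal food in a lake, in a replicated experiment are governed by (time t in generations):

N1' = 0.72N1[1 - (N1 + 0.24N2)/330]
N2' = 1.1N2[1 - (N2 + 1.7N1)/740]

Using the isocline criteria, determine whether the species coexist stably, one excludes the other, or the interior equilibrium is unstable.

Compare the nullcline intercepts: K1/α12 = 330/0.24 = 1380 > K2 = 740; K2/α21 = 740/1.7 = 435 > K1 = 330.
Since both inequalities hold, each species can invade when rare, so the interior equilibrium is stable.

stable coexistence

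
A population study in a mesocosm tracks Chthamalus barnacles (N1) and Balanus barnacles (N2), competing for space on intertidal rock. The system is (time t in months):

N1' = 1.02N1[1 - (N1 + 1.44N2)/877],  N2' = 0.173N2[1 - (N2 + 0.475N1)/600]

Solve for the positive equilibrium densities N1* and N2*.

N1* ≈ 41.1, N2* ≈ 580

Setting both brackets to zero gives the nullclines N1 + 1.44N2 = 877 and 0.475N1 + N2 = 600.
Substituting N2 = 600 - 0.475N1 into the first: N1(1 - 1.44·0.475) = 877 - 1.44·600.
So N1* = 13/0.316 = 41.1, and then N2* = 600 - 0.475·41.1 = 580.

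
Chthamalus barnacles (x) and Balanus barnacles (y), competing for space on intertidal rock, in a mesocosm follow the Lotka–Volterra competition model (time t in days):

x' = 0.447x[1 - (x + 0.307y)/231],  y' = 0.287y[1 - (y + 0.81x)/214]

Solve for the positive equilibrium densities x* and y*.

Setting both brackets to zero gives the nullclines x + 0.307y = 231 and 0.81x + y = 214.
Substituting y = 214 - 0.81x into the first: x(1 - 0.307·0.81) = 231 - 0.307·214.
So x* = 165/0.751 = 220, and then y* = 214 - 0.81·220 = 35.8.

x* ≈ 220, y* ≈ 35.8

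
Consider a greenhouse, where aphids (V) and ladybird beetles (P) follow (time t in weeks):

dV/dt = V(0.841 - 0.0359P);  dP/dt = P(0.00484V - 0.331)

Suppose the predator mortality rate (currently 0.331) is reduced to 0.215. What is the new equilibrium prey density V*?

V* ≈ 44.4

At the interior fixed point, setting dP/dt = 0 with P > 0 fixes V* = (predator death rate)/(VP coefficient) — independent of the other coefficients.
With the change, V* = 0.215/0.00484 = 44.4; it falls from 68.4.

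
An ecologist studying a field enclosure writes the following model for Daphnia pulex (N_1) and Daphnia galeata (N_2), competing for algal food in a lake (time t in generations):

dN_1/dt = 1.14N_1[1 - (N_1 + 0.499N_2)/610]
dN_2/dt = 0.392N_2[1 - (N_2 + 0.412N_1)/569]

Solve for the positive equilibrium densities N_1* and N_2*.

Setting both brackets to zero gives the nullclines N_1 + 0.499N_2 = 610 and 0.412N_1 + N_2 = 569.
Substituting N_2 = 569 - 0.412N_1 into the first: N_1(1 - 0.499·0.412) = 610 - 0.499·569.
So N_1* = 326/0.794 = 410, and then N_2* = 569 - 0.412·410 = 400.

N_1* ≈ 410, N_2* ≈ 400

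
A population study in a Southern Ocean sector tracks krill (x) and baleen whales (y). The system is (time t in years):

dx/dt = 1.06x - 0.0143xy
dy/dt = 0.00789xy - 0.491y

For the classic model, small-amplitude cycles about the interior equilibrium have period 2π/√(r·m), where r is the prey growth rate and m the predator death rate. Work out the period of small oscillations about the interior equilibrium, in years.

T ≈ 8.71 years

Here r = 1.06 and m = 0.491, so r·m = 0.52.
ω = √0.52 = 0.721 per year, hence T = 2π/ω ≈ 8.71 years.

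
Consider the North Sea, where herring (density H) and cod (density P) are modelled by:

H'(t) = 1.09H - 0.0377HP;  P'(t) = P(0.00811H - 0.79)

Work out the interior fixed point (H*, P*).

H* ≈ 97.4, P* ≈ 28.9

Set dP/dt = 0 with P > 0: 0.00811H - 0.79 = 0, so H* = 0.79/0.00811 = 97.4.
Set dH/dt = 0 with H > 0: 1.09 - 0.0377P = 0, so P* = 1.09/0.0377 = 28.9.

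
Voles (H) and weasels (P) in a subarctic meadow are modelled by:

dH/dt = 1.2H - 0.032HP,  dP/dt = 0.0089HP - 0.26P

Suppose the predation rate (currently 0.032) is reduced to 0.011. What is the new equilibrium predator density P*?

At the interior fixed point, setting dH/dt = 0 with H > 0 fixes P* = (prey growth rate)/(HP coefficient) — independent of the other coefficients.
With the change, P* = 1.2/0.011 = 109; it rises from 37.5.

P* ≈ 109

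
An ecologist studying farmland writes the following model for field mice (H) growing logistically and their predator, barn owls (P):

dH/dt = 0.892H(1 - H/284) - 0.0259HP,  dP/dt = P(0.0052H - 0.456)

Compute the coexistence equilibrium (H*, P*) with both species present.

From dP/dt = 0 with P > 0: 0.0052H* = 0.456, so H* = 87.7.
Substitute into dH/dt = 0: 0.892(1 - 87.7/284) = 0.0259P*.
The bracket is 0.691, giving P* = 0.617/0.0259 = 23.8.

H* ≈ 87.7, P* ≈ 23.8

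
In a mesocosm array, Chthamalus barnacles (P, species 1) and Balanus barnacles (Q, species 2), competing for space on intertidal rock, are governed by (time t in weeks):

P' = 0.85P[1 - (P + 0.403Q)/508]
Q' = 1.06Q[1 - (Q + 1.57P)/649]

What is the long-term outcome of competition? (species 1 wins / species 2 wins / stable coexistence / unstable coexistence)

species 1 excludes species 2

Compare the nullcline intercepts: K1/α12 = 508/0.403 = 1260 > K2 = 649; K2/α21 = 649/1.57 = 413 < K1 = 508.
Since the inequalities point opposite ways, species 1 can invade but species 2 cannot.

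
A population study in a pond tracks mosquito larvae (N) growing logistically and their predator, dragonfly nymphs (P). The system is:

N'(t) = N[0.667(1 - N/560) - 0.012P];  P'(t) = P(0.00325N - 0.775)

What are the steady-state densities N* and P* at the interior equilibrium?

From dP/dt = 0 with P > 0: 0.00325N* = 0.775, so N* = 238.
Substitute into dN/dt = 0: 0.667(1 - 238/560) = 0.012P*.
The bracket is 0.574, giving P* = 0.383/0.012 = 31.9.

N* ≈ 238, P* ≈ 31.9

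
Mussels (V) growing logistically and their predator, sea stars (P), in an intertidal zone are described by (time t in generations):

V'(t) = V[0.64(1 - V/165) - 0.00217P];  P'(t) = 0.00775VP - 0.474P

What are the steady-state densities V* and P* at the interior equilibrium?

V* ≈ 61.2, P* ≈ 186

From dP/dt = 0 with P > 0: 0.00775V* = 0.474, so V* = 61.2.
Substitute into dV/dt = 0: 0.64(1 - 61.2/165) = 0.00217P*.
The bracket is 0.629, giving P* = 0.403/0.00217 = 186.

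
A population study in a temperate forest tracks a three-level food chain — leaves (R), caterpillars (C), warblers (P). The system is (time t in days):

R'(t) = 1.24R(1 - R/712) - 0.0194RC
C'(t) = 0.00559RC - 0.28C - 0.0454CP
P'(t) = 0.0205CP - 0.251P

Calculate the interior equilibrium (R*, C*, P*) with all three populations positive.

R* ≈ 576, C* ≈ 12.2, P* ≈ 64.7

From dP/dt = 0: 0.0205C* = 0.251, so C* = 12.2.
From dR/dt = 0: 1.24(1 - R*/712) = 0.0194·12.2, giving R* = 712·(1 - 0.192) = 576.
From dC/dt = 0: 0.00559·576 - 0.28 = 0.0454P*, so P* = 2.94/0.0454 = 64.7.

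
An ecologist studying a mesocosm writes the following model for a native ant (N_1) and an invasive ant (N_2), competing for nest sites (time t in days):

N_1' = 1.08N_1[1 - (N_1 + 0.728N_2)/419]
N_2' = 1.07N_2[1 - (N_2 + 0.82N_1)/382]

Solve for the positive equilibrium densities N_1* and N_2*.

Setting both brackets to zero gives the nullclines N_1 + 0.728N_2 = 419 and 0.82N_1 + N_2 = 382.
Substituting N_2 = 382 - 0.82N_1 into the first: N_1(1 - 0.728·0.82) = 419 - 0.728·382.
So N_1* = 141/0.403 = 350, and then N_2* = 382 - 0.82·350 = 95.3.

N_1* ≈ 350, N_2* ≈ 95.3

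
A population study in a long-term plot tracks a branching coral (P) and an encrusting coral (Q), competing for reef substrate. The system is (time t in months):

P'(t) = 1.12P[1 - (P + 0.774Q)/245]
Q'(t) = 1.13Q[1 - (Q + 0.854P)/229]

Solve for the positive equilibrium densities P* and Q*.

Setting both brackets to zero gives the nullclines P + 0.774Q = 245 and 0.854P + Q = 229.
Substituting Q = 229 - 0.854P into the first: P(1 - 0.774·0.854) = 245 - 0.774·229.
So P* = 67.8/0.339 = 200, and then Q* = 229 - 0.854·200 = 58.3.

P* ≈ 200, Q* ≈ 58.3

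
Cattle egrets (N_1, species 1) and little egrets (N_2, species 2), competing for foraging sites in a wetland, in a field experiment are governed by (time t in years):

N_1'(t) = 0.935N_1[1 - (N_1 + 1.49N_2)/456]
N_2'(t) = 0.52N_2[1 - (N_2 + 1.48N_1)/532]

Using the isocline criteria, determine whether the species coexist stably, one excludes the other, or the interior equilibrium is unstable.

unstable coexistence (outcome depends on initial conditions)

Compare the nullcline intercepts: K1/α12 = 456/1.49 = 306 < K2 = 532; K2/α21 = 532/1.48 = 359 < K1 = 456.
Since both are reversed, neither can invade when rare; the interior point is a saddle.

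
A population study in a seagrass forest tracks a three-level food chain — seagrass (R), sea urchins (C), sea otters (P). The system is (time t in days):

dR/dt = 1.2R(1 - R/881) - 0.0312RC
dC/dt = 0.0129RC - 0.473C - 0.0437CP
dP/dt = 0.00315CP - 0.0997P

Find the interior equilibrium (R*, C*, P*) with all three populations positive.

R* ≈ 156, C* ≈ 31.7, P* ≈ 35.2

From dP/dt = 0: 0.00315C* = 0.0997, so C* = 31.7.
From dR/dt = 0: 1.2(1 - R*/881) = 0.0312·31.7, giving R* = 881·(1 - 0.823) = 156.
From dC/dt = 0: 0.0129·156 - 0.473 = 0.0437P*, so P* = 1.54/0.0437 = 35.2.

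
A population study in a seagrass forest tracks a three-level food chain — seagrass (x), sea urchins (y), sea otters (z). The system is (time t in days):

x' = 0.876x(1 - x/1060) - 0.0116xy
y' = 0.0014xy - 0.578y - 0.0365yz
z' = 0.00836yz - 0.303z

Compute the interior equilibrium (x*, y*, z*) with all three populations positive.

x* ≈ 551, y* ≈ 36.2, z* ≈ 5.31

From dz/dt = 0: 0.00836y* = 0.303, so y* = 36.2.
From dx/dt = 0: 0.876(1 - x*/1060) = 0.0116·36.2, giving x* = 1060·(1 - 0.48) = 551.
From dy/dt = 0: 0.0014·551 - 0.578 = 0.0365z*, so z* = 0.194/0.0365 = 5.31.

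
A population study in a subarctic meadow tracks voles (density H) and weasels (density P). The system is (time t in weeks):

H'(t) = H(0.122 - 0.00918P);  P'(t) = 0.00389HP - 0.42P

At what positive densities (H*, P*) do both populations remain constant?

Set dP/dt = 0 with P > 0: 0.00389H - 0.42 = 0, so H* = 0.42/0.00389 = 108.
Set dH/dt = 0 with H > 0: 0.122 - 0.00918P = 0, so P* = 0.122/0.00918 = 13.3.

H* ≈ 108, P* ≈ 13.3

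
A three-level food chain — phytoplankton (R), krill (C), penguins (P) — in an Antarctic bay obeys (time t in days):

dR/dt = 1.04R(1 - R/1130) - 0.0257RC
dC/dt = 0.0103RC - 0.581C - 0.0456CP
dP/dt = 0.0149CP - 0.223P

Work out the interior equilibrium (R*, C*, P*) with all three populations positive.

R* ≈ 712, C* ≈ 15, P* ≈ 148

From dP/dt = 0: 0.0149C* = 0.223, so C* = 15.
From dR/dt = 0: 1.04(1 - R*/1130) = 0.0257·15, giving R* = 1130·(1 - 0.37) = 712.
From dC/dt = 0: 0.0103·712 - 0.581 = 0.0456P*, so P* = 6.75/0.0456 = 148.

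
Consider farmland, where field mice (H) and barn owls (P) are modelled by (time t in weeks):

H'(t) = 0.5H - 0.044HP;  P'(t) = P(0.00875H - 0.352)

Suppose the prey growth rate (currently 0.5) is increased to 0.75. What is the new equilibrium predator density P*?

At the interior fixed point, setting dH/dt = 0 with H > 0 fixes P* = (prey growth rate)/(HP coefficient) — independent of the other coefficients.
With the change, P* = 0.75/0.044 = 17; it rises from 11.4.

P* ≈ 17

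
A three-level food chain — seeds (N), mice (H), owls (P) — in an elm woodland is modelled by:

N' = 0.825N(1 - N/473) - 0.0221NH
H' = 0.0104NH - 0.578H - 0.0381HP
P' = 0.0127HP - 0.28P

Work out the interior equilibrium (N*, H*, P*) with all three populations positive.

From dP/dt = 0: 0.0127H* = 0.28, so H* = 22.
From dN/dt = 0: 0.825(1 - N*/473) = 0.0221·22, giving N* = 473·(1 - 0.591) = 194.
From dH/dt = 0: 0.0104·194 - 0.578 = 0.0381P*, so P* = 1.44/0.0381 = 37.7.

N* ≈ 194, H* ≈ 22, P* ≈ 37.7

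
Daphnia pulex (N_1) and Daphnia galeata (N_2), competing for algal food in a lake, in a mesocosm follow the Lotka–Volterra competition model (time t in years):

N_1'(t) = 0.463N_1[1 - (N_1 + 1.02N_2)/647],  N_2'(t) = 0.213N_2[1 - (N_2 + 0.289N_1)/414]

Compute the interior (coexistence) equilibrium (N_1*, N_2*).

N_1* ≈ 319, N_2* ≈ 322

Setting both brackets to zero gives the nullclines N_1 + 1.02N_2 = 647 and 0.289N_1 + N_2 = 414.
Substituting N_2 = 414 - 0.289N_1 into the first: N_1(1 - 1.02·0.289) = 647 - 1.02·414.
So N_1* = 225/0.705 = 319, and then N_2* = 414 - 0.289·319 = 322.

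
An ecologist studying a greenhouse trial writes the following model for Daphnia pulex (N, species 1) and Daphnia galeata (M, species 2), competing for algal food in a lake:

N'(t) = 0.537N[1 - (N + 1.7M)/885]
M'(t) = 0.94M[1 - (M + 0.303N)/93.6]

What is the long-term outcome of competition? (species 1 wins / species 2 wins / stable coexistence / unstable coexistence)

Compare the nullcline intercepts: K1/α12 = 885/1.7 = 521 > K2 = 93.6; K2/α21 = 93.6/0.303 = 309 < K1 = 885.
Since the inequalities point opposite ways, species 1 can invade but species 2 cannot.

species 1 excludes species 2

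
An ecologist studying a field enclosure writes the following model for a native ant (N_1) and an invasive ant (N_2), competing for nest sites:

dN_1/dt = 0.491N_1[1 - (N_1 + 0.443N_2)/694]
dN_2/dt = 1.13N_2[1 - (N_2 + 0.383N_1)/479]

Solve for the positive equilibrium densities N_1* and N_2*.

Setting both brackets to zero gives the nullclines N_1 + 0.443N_2 = 694 and 0.383N_1 + N_2 = 479.
Substituting N_2 = 479 - 0.383N_1 into the first: N_1(1 - 0.443·0.383) = 694 - 0.443·479.
So N_1* = 482/0.83 = 580, and then N_2* = 479 - 0.383·580 = 257.

N_1* ≈ 580, N_2* ≈ 257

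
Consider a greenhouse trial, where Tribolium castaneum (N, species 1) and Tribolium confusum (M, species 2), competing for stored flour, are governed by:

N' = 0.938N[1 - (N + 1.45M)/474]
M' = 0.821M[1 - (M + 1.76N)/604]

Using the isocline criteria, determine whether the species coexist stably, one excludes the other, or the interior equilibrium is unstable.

unstable coexistence (outcome depends on initial conditions)

Compare the nullcline intercepts: K1/α12 = 474/1.45 = 327 < K2 = 604; K2/α21 = 604/1.76 = 343 < K1 = 474.
Since both are reversed, neither can invade when rare; the interior point is a saddle.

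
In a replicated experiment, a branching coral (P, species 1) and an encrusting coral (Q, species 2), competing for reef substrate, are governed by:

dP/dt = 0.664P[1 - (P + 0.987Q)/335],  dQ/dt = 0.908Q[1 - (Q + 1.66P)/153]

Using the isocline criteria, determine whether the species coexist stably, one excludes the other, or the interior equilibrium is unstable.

species 1 excludes species 2

Compare the nullcline intercepts: K1/α12 = 335/0.987 = 339 > K2 = 153; K2/α21 = 153/1.66 = 92.2 < K1 = 335.
Since the inequalities point opposite ways, species 1 can invade but species 2 cannot.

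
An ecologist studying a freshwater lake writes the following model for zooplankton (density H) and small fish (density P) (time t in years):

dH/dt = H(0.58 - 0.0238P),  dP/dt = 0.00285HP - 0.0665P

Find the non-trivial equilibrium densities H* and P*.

H* ≈ 23.3, P* ≈ 24.4

Set dP/dt = 0 with P > 0: 0.00285H - 0.0665 = 0, so H* = 0.0665/0.00285 = 23.3.
Set dH/dt = 0 with H > 0: 0.58 - 0.0238P = 0, so P* = 0.58/0.0238 = 24.4.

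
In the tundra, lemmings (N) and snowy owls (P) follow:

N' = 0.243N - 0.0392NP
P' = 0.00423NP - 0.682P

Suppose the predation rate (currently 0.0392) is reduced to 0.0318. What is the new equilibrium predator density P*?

At the interior fixed point, setting dN/dt = 0 with N > 0 fixes P* = (prey growth rate)/(NP coefficient) — independent of the other coefficients.
With the change, P* = 0.243/0.0318 = 7.64; it rises from 6.2.

P* ≈ 7.64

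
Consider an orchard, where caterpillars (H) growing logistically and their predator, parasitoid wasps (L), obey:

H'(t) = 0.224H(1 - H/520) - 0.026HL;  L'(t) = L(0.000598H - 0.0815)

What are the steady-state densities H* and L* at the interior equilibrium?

From dL/dt = 0 with L > 0: 0.000598H* = 0.0815, so H* = 136.
Substitute into dH/dt = 0: 0.224(1 - 136/520) = 0.026L*.
The bracket is 0.738, giving L* = 0.165/0.026 = 6.36.

H* ≈ 136, L* ≈ 6.36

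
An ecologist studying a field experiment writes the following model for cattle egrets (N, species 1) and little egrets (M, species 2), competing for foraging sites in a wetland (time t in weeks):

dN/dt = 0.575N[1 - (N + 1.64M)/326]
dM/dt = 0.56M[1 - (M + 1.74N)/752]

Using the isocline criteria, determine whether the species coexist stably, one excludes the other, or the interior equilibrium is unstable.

Compare the nullcline intercepts: K1/α12 = 326/1.64 = 199 < K2 = 752; K2/α21 = 752/1.74 = 432 > K1 = 326.
Since the inequalities point opposite ways, species 2 can invade but species 1 cannot.

species 2 excludes species 1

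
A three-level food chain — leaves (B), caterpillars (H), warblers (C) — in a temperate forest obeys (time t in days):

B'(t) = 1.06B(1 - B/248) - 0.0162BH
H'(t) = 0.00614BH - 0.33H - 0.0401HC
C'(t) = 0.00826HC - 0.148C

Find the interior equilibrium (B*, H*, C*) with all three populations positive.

B* ≈ 180, H* ≈ 17.9, C* ≈ 19.3

From dC/dt = 0: 0.00826H* = 0.148, so H* = 17.9.
From dB/dt = 0: 1.06(1 - B*/248) = 0.0162·17.9, giving B* = 248·(1 - 0.274) = 180.
From dH/dt = 0: 0.00614·180 - 0.33 = 0.0401C*, so C* = 0.776/0.0401 = 19.3.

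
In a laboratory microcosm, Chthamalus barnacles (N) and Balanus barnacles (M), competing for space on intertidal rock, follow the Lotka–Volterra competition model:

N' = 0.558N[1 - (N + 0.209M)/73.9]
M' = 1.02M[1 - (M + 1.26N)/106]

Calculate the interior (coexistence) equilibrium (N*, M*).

N* ≈ 70.2, M* ≈ 17.5

Setting both brackets to zero gives the nullclines N + 0.209M = 73.9 and 1.26N + M = 106.
Substituting M = 106 - 1.26N into the first: N(1 - 0.209·1.26) = 73.9 - 0.209·106.
So N* = 51.7/0.737 = 70.2, and then M* = 106 - 1.26·70.2 = 17.5.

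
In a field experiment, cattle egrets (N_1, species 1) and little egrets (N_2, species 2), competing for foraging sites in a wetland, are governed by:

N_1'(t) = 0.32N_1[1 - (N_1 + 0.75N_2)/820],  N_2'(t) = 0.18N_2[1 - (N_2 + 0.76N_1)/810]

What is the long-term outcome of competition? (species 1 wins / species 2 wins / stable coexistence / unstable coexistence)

Compare the nullcline intercepts: K1/α12 = 820/0.75 = 1090 > K2 = 810; K2/α21 = 810/0.76 = 1070 > K1 = 820.
Since both inequalities hold, each species can invade when rare, so the interior equilibrium is stable.

stable coexistence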